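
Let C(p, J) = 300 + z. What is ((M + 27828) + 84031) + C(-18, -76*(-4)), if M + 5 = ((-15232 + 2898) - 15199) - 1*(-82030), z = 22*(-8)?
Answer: 166475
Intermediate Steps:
z = -176
M = 54492 (M = -5 + (((-15232 + 2898) - 15199) - 1*(-82030)) = -5 + ((-12334 - 15199) + 82030) = -5 + (-27533 + 82030) = -5 + 54497 = 54492)
C(p, J) = 124 (C(p, J) = 300 - 176 = 124)
((M + 27828) + 84031) + C(-18, -76*(-4)) = ((54492 + 27828) + 84031) + 124 = (82320 + 84031) + 124 = 166351 + 124 = 166475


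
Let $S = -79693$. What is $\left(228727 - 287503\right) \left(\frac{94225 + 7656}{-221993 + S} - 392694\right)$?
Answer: $\frac{1160535881321140}{50281} \approx 2.3081 \cdot 10^{10}$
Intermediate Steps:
$\left(228727 - 287503\right) \left(\frac{94225 + 7656}{-221993 + S} - 392694\right) = \left(228727 - 287503\right) \left(\frac{94225 + 7656}{-221993 - 79693} - 392694\right) = - 58776 \left(\frac{101881}{-301686} - 392694\right) = - 58776 \left(101881 \left(- \frac{1}{301686}\right) - 392694\right) = - 58776 \left(- \frac{101881}{301686} - 392694\right) = \left(-58776\right) \left(- \frac{118470383965}{301686}\right) = \frac{1160535881321140}{50281}$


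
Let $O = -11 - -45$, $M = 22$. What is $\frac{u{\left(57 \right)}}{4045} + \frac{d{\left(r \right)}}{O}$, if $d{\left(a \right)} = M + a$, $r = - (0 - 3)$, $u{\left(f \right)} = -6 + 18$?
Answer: $\frac{101533}{137530} \approx 0.73826$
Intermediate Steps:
$u{\left(f \right)} = 12$
$r = 3$ ($r = \left(-1\right) \left(-3\right) = 3$)
$d{\left(a \right)} = 22 + a$
$O = 34$ ($O = -11 + 45 = 34$)
$\frac{u{\left(57 \right)}}{4045} + \frac{d{\left(r \right)}}{O} = \frac{12}{4045} + \frac{22 + 3}{34} = 12 \cdot \frac{1}{4045} + 25 \cdot \frac{1}{34} = \frac{12}{4045} + \frac{25}{34} = \frac{101533}{137530}$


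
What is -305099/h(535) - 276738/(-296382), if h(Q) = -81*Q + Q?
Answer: 17045039703/2114191600 ≈ 8.0622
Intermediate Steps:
h(Q) = -80*Q
-305099/h(535) - 276738/(-296382) = -305099/((-80*535)) - 276738/(-296382) = -305099/(-42800) - 276738*(-1/296382) = -305099*(-1/42800) + 46123/49397 = 305099/42800 + 46123/49397 = 17045039703/2114191600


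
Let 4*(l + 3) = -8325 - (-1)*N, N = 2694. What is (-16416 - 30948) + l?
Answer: -195099/4 ≈ -48775.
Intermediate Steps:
l = -5643/4 (l = -3 + (-8325 - (-1)*2694)/4 = -3 + (-8325 - 1*(-2694))/4 = -3 + (-8325 + 2694)/4 = -3 + (1/4)*(-5631) = -3 - 5631/4 = -5643/4 ≈ -1410.8)
(-16416 - 30948) + l = (-16416 - 30948) - 5643/4 = -47364 - 5643/4 = -195099/4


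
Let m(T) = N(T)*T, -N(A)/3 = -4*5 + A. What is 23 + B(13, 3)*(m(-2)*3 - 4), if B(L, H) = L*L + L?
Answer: -72777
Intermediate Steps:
N(A) = 60 - 3*A (N(A) = -3*(-4*5 + A) = -3*(-20 + A) = 60 - 3*A)
B(L, H) = L + L² (B(L, H) = L² + L = L + L²)
m(T) = T*(60 - 3*T) (m(T) = (60 - 3*T)*T = T*(60 - 3*T))
23 + B(13, 3)*(m(-2)*3 - 4) = 23 + (13*(1 + 13))*((3*(-2)*(20 - 1*(-2)))*3 - 4) = 23 + (13*14)*((3*(-2)*(20 + 2))*3 - 4) = 23 + 182*((3*(-2)*22)*3 - 4) = 23 + 182*(-132*3 - 4) = 23 + 182*(-396 - 4) = 23 + 182*(-400) = 23 - 72800 = -72777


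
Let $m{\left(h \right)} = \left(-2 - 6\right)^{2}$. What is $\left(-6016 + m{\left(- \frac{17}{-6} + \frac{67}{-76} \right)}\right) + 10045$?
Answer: $4093$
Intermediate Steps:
$m{\left(h \right)} = 64$ ($m{\left(h \right)} = \left(-8\right)^{2} = 64$)
$\left(-6016 + m{\left(- \frac{17}{-6} + \frac{67}{-76} \right)}\right) + 10045 = \left(-6016 + 64\right) + 10045 = -5952 + 10045 = 4093$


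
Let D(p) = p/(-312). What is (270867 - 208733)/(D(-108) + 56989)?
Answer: 1615484/1481723 ≈ 1.0903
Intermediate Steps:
D(p) = -p/312 (D(p) = p*(-1/312) = -p/312)
(270867 - 208733)/(D(-108) + 56989) = (270867 - 208733)/(-1/312*(-108) + 56989) = 62134/(9/26 + 56989) = 62134/(1481723/26) = 62134*(26/1481723) = 1615484/1481723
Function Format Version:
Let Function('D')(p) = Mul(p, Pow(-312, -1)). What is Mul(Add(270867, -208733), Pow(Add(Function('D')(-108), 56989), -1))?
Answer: Rational(1615484, 1481723) ≈ 1.0903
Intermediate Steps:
Function('D')(p) = Mul(Rational(-1, 312), p) (Function('D')(p) = Mul(p, Rational(-1, 312)) = Mul(Rational(-1, 312), p))
Mul(Add(270867, -208733), Pow(Add(Function('D')(-108), 56989), -1)) = Mul(Add(270867, -208733), Pow(Add(Mul(Rational(-1, 312), -108), 56989), -1)) = Mul(62134, Pow(Add(Rational(9, 26), 56989), -1)) = Mul(62134, Pow(Rational(1481723, 26), -1)) = Mul(62134, Rational(26, 1481723)) = Rational(1615484, 1481723)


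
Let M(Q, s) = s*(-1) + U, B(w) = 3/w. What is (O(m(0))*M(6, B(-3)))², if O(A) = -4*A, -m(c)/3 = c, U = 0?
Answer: 0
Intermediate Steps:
m(c) = -3*c
M(Q, s) = -s (M(Q, s) = s*(-1) + 0 = -s + 0 = -s)
(O(m(0))*M(6, B(-3)))² = ((-(-12)*0)*(-3/(-3)))² = ((-4*0)*(-3*(-1)/3))² = (0*(-1*(-1)))² = (0*1)² = 0² = 0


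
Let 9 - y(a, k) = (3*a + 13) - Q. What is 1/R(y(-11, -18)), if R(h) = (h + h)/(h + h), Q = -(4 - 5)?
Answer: 1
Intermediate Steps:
Q = 1 (Q = -1*(-1) = 1)
y(a, k) = -3 - 3*a (y(a, k) = 9 - ((3*a + 13) - 1*1) = 9 - ((13 + 3*a) - 1) = 9 - (12 + 3*a) = 9 + (-12 - 3*a) = -3 - 3*a)
R(h) = 1 (R(h) = (2*h)/((2*h)) = (2*h)*(1/(2*h)) = 1)
1/R(y(-11, -18)) = 1/1 = 1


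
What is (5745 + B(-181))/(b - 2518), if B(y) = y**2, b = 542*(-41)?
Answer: -19253/12370 ≈ -1.5564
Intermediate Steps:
b = -22222
(5745 + B(-181))/(b - 2518) = (5745 + (-181)**2)/(-22222 - 2518) = (5745 + 32761)/(-24740) = 38506*(-1/24740) = -19253/12370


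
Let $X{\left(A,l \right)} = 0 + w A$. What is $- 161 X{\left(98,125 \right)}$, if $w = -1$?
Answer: $15778$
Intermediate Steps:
$X{\left(A,l \right)} = - A$ ($X{\left(A,l \right)} = 0 - A = - A$)
$- 161 X{\left(98,125 \right)} = - 161 \left(\left(-1\right) 98\right) = \left(-161\right) \left(-98\right) = 15778$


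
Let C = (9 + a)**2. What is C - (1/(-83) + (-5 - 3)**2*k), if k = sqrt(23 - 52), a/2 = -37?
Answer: 350676/83 - 64*I*sqrt(29) ≈ 4225.0 - 344.65*I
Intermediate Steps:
a = -74 (a = 2*(-37) = -74)
k = I*sqrt(29) (k = sqrt(-29) = I*sqrt(29) ≈ 5.3852*I)
C = 4225 (C = (9 - 74)**2 = (-65)**2 = 4225)
C - (1/(-83) + (-5 - 3)**2*k) = 4225 - (1/(-83) + (-5 - 3)**2*(I*sqrt(29))) = 4225 - (-1/83 + (-8)**2*(I*sqrt(29))) = 4225 - (-1/83 + 64*(I*sqrt(29))) = 4225 - (-1/83 + 64*I*sqrt(29)) = 4225 + (1/83 - 64*I*sqrt(29)) = 350676/83 - 64*I*sqrt(29)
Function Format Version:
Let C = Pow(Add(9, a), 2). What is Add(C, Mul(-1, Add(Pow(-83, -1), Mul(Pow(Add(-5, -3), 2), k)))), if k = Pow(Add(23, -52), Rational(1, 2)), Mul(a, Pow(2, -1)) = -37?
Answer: Add(Rational(350676, 83), Mul(-64, I, Pow(29, Rational(1, 2)))) ≈ Add(4225.0, Mul(-344.65, I))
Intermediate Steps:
a = -74 (a = Mul(2, -37) = -74)
k = Mul(I, Pow(29, Rational(1, 2))) (k = Pow(-29, Rational(1, 2)) = Mul(I, Pow(29, Rational(1, 2))) ≈ Mul(5.3852, I))
C = 4225 (C = Pow(Add(9, -74), 2) = Pow(-65, 2) = 4225)
Add(C, Mul(-1, Add(Pow(-83, -1), Mul(Pow(Add(-5, -3), 2), k)))) = Add(4225, Mul(-1, Add(Pow(-83, -1), Mul(Pow(Add(-5, -3), 2), Mul(I, Pow(29, Rational(1, 2))))))) = Add(4225, Mul(-1, Add(Rational(-1, 83), Mul(Pow(-8, 2), Mul(I, Pow(29, Rational(1, 2))))))) = Add(4225, Mul(-1, Add(Rational(-1, 83), Mul(64, Mul(I, Pow(29, Rational(1, 2))))))) = Add(4225, Mul(-1, Add(Rational(-1, 83), Mul(64, I, Pow(29, Rational(1, 2)))))) = Add(4225, Add(Rational(1, 83), Mul(-64, I, Pow(29, Rational(1, 2))))) = Add(Rational(350676, 83), Mul(-64, I, Pow(29, Rational(1, 2))))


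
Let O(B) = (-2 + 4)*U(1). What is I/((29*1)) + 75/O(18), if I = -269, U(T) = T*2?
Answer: 1099/116 ≈ 9.4741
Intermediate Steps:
U(T) = 2*T
O(B) = 4 (O(B) = (-2 + 4)*(2*1) = 2*2 = 4)
I/((29*1)) + 75/O(18) = -269/(29*1) + 75/4 = -269/29 + 75*(¼) = -269*1/29 + 75/4 = -269/29 + 75/4 = 1099/116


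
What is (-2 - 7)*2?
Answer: -18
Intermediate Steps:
(-2 - 7)*2 = -9*2 = -18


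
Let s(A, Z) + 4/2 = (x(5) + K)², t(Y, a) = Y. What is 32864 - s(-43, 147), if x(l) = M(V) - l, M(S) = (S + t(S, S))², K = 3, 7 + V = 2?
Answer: 23262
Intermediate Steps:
V = -5 (V = -7 + 2 = -5)
M(S) = 4*S² (M(S) = (S + S)² = (2*S)² = 4*S²)
x(l) = 100 - l (x(l) = 4*(-5)² - l = 4*25 - l = 100 - l)
s(A, Z) = 9602 (s(A, Z) = -2 + ((100 - 1*5) + 3)² = -2 + ((100 - 5) + 3)² = -2 + (95 + 3)² = -2 + 98² = -2 + 9604 = 9602)
32864 - s(-43, 147) = 32864 - 1*9602 = 32864 - 9602 = 23262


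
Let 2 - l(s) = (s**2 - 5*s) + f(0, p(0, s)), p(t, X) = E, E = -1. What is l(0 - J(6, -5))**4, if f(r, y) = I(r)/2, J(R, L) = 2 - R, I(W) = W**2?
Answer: 1296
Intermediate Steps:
p(t, X) = -1
f(r, y) = r**2/2
l(s) = 2 - s**2 + 5*s (l(s) = 2 - ((s**2 - 5*s) + (1/2)*0**2) = 2 - ((s**2 - 5*s) + (1/2)*0) = 2 - ((s**2 - 5*s) + 0) = 2 - (s**2 - 5*s) = 2 + (-s**2 + 5*s) = 2 - s**2 + 5*s)
l(0 - J(6, -5))**4 = (2 - (0 - (2 - 1*6))**2 + 5*(0 - (2 - 1*6)))**4 = (2 - (0 - (2 - 6))**2 + 5*(0 - (2 - 6)))**4 = (2 - (0 - 1*(-4))**2 + 5*(0 - 1*(-4)))**4 = (2 - (0 + 4)**2 + 5*(0 + 4))**4 = (2 - 1*4**2 + 5*4)**4 = (2 - 1*16 + 20)**4 = (2 - 16 + 20)**4 = 6**4 = 1296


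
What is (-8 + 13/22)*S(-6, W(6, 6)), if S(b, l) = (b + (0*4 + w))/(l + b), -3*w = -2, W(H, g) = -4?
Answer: -652/165 ≈ -3.9515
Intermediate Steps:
w = ⅔ (w = -⅓*(-2) = ⅔ ≈ 0.66667)
S(b, l) = (⅔ + b)/(b + l) (S(b, l) = (b + (0*4 + ⅔))/(l + b) = (b + (0 + ⅔))/(b + l) = (b + ⅔)/(b + l) = (⅔ + b)/(b + l))
(-8 + 13/22)*S(-6, W(6, 6)) = (-8 + 13/22)*((⅔ - 6)/(-6 - 4)) = (-8 + 13*(1/22))*(-16/3/(-10)) = (-8 + 13/22)*(-⅒*(-16/3)) = -163/22*8/15 = -652/165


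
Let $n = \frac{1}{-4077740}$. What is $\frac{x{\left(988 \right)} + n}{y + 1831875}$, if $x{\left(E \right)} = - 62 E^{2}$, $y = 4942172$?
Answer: $- \frac{246788608942721}{27622802413780} \approx -8.9342$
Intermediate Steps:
$n = - \frac{1}{4077740} \approx -2.4523 \cdot 10^{-7}$
$\frac{x{\left(988 \right)} + n}{y + 1831875} = \frac{- 62 \cdot 988^{2} - \frac{1}{4077740}}{4942172 + 1831875} = \frac{\left(-62\right) 976144 - \frac{1}{4077740}}{6774047} = \left(-60520928 - \frac{1}{4077740}\right) \frac{1}{6774047} = \left(- \frac{246788608942721}{4077740}\right) \frac{1}{6774047} = - \frac{246788608942721}{27622802413780}$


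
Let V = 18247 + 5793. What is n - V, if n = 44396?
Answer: 20356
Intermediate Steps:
V = 24040
n - V = 44396 - 1*24040 = 44396 - 24040 = 20356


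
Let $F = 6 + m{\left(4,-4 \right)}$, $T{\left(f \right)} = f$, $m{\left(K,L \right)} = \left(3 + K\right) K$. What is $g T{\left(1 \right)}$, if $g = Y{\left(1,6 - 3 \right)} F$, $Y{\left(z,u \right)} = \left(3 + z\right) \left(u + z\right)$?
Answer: $544$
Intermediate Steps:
$m{\left(K,L \right)} = K \left(3 + K\right)$
$F = 34$ ($F = 6 + 4 \left(3 + 4\right) = 6 + 4 \cdot 7 = 6 + 28 = 34$)
$g = 544$ ($g = \left(1^{2} + 3 \left(6 - 3\right) + 3 \cdot 1 + \left(6 - 3\right) 1\right) 34 = \left(1 + 3 \cdot 3 + 3 + 3 \cdot 1\right) 34 = \left(1 + 9 + 3 + 3\right) 34 = 16 \cdot 34 = 544$)
$g T{\left(1 \right)} = 544 \cdot 1 = 544$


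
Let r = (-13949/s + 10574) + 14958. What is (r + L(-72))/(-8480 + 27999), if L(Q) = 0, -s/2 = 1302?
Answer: 66499277/50827476 ≈ 1.3083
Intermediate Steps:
s = -2604 (s = -2*1302 = -2604)
r = 66499277/2604 (r = (-13949/(-2604) + 10574) + 14958 = (-13949*(-1/2604) + 10574) + 14958 = (13949/2604 + 10574) + 14958 = 27548645/2604 + 14958 = 66499277/2604 ≈ 25537.)
(r + L(-72))/(-8480 + 27999) = (66499277/2604 + 0)/(-8480 + 27999) = (66499277/2604)/19519 = (66499277/2604)*(1/19519) = 66499277/50827476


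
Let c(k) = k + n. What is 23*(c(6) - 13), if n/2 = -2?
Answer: -253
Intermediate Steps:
n = -4 (n = 2*(-2) = -4)
c(k) = -4 + k (c(k) = k - 4 = -4 + k)
23*(c(6) - 13) = 23*((-4 + 6) - 13) = 23*(2 - 13) = 23*(-11) = -253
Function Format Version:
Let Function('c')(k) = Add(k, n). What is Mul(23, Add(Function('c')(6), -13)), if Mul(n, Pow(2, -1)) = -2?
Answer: -253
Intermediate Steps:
n = -4 (n = Mul(2, -2) = -4)
Function('c')(k) = Add(-4, k) (Function('c')(k) = Add(k, -4) = Add(-4, k))
Mul(23, Add(Function('c')(6), -13)) = Mul(23, Add(Add(-4, 6), -13)) = Mul(23, Add(2, -13)) = Mul(23, -11) = -253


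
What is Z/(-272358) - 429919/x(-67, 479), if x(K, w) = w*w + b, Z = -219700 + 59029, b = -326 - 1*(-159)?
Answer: -6687849679/5203717341 ≈ -1.2852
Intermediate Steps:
b = -167 (b = -326 + 159 = -167)
Z = -160671
x(K, w) = -167 + w**2 (x(K, w) = w*w - 167 = w**2 - 167 = -167 + w**2)
Z/(-272358) - 429919/x(-67, 479) = -160671/(-272358) - 429919/(-167 + 479**2) = -160671*(-1/272358) - 429919/(-167 + 229441) = 53557/90786 - 429919/229274 = -6687849679/5203717341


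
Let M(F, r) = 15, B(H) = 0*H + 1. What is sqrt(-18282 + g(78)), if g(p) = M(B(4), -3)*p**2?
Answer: sqrt(72978) ≈ 270.14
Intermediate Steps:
B(H) = 1 (B(H) = 0 + 1 = 1)
g(p) = 15*p**2
sqrt(-18282 + g(78)) = sqrt(-18282 + 15*78**2) = sqrt(-18282 + 15*6084) = sqrt(-18282 + 91260) = sqrt(72978)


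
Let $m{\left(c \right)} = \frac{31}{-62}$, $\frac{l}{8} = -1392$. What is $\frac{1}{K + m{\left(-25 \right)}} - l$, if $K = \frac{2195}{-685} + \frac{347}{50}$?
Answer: $\frac{123412577}{11082} \approx 11136.0$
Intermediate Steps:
$l = -11136$ ($l = 8 \left(-1392\right) = -11136$)
$K = \frac{25589}{6850}$ ($K = 2195 \left(- \frac{1}{685}\right) + 347 \cdot \frac{1}{50} = - \frac{439}{137} + \frac{347}{50} = \frac{25589}{6850} \approx 3.7356$)
$m{\left(c \right)} = - \frac{1}{2}$ ($m{\left(c \right)} = 31 \left(- \frac{1}{62}\right) = - \frac{1}{2}$)
$\frac{1}{K + m{\left(-25 \right)}} - l = \frac{1}{\frac{25589}{6850} - \frac{1}{2}} - -11136 = \frac{1}{\frac{11082}{3425}} + 11136 = \frac{3425}{11082} + 11136 = \frac{123412577}{11082}$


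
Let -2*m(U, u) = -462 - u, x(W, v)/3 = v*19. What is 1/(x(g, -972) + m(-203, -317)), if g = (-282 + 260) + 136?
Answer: -2/110663 ≈ -1.8073e-5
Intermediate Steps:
g = 114 (g = -22 + 136 = 114)
x(W, v) = 57*v (x(W, v) = 3*(v*19) = 3*(19*v) = 57*v)
m(U, u) = 231 + u/2 (m(U, u) = -(-462 - u)/2 = 231 + u/2)
1/(x(g, -972) + m(-203, -317)) = 1/(57*(-972) + (231 + (½)*(-317))) = 1/(-55404 + (231 - 317/2)) = 1/(-55404 + 145/2) = 1/(-110663/2) = -2/110663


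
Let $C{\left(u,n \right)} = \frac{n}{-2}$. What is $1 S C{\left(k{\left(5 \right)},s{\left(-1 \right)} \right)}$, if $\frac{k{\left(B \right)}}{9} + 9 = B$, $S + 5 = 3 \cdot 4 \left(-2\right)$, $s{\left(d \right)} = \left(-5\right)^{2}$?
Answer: $\frac{725}{2} \approx 362.5$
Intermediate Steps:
$s{\left(d \right)} = 25$
$S = -29$ ($S = -5 + 3 \cdot 4 \left(-2\right) = -5 + 12 \left(-2\right) = -5 - 24 = -29$)
$k{\left(B \right)} = -81 + 9 B$
$C{\left(u,n \right)} = - \frac{n}{2}$ ($C{\left(u,n \right)} = n \left(- \frac{1}{2}\right) = - \frac{n}{2}$)
$1 S C{\left(k{\left(5 \right)},s{\left(-1 \right)} \right)} = 1 \left(-29\right) \left(\left(- \frac{1}{2}\right) 25\right) = \left(-29\right) \left(- \frac{25}{2}\right) = \frac{725}{2}$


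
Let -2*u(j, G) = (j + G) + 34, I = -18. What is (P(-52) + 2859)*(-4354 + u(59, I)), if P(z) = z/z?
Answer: -12559690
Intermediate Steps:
P(z) = 1
u(j, G) = -17 - G/2 - j/2 (u(j, G) = -((j + G) + 34)/2 = -((G + j) + 34)/2 = -(34 + G + j)/2 = -17 - G/2 - j/2)
(P(-52) + 2859)*(-4354 + u(59, I)) = (1 + 2859)*(-4354 + (-17 - ½*(-18) - ½*59)) = 2860*(-4354 + (-17 + 9 - 59/2)) = 2860*(-4354 - 75/2) = 2860*(-8783/2) = -12559690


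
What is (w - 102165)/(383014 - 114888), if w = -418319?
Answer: -260242/134063 ≈ -1.9412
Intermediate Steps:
(w - 102165)/(383014 - 114888) = (-418319 - 102165)/(383014 - 114888) = -520484/268126 = -520484*1/268126 = -260242/134063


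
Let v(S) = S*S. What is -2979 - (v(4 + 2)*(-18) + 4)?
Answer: -2335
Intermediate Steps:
v(S) = S²
-2979 - (v(4 + 2)*(-18) + 4) = -2979 - ((4 + 2)²*(-18) + 4) = -2979 - (6²*(-18) + 4) = -2979 - (36*(-18) + 4) = -2979 - (-648 + 4) = -2979 - 1*(-644) = -2979 + 644 = -2335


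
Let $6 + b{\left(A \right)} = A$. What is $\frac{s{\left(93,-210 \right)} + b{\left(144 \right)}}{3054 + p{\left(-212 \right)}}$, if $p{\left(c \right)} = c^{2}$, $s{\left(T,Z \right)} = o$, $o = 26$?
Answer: $\frac{82}{23999} \approx 0.0034168$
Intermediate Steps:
$s{\left(T,Z \right)} = 26$
$b{\left(A \right)} = -6 + A$
$\frac{s{\left(93,-210 \right)} + b{\left(144 \right)}}{3054 + p{\left(-212 \right)}} = \frac{26 + \left(-6 + 144\right)}{3054 + \left(-212\right)^{2}} = \frac{26 + 138}{3054 + 44944} = \frac{164}{47998} = 164 \cdot \frac{1}{47998} = \frac{82}{23999}$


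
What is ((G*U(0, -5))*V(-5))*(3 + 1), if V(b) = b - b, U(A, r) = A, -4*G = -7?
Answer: 0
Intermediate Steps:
G = 7/4 (G = -¼*(-7) = 7/4 ≈ 1.7500)
V(b) = 0
((G*U(0, -5))*V(-5))*(3 + 1) = (((7/4)*0)*0)*(3 + 1) = (0*0)*4 = 0*4 = 0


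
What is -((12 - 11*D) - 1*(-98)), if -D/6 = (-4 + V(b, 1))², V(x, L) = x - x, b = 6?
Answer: -1166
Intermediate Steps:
V(x, L) = 0
D = -96 (D = -6*(-4 + 0)² = -6*(-4)² = -6*16 = -96)
-((12 - 11*D) - 1*(-98)) = -((12 - 11*(-96)) - 1*(-98)) = -((12 + 1056) + 98) = -(1068 + 98) = -1*1166 = -1166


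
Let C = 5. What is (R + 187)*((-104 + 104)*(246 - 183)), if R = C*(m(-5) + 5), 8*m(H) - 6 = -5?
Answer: 0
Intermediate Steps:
m(H) = ⅛ (m(H) = ¾ + (⅛)*(-5) = ¾ - 5/8 = ⅛)
R = 205/8 (R = 5*(⅛ + 5) = 5*(41/8) = 205/8 ≈ 25.625)
(R + 187)*((-104 + 104)*(246 - 183)) = (205/8 + 187)*((-104 + 104)*(246 - 183)) = 1701*(0*63)/8 = (1701/8)*0 = 0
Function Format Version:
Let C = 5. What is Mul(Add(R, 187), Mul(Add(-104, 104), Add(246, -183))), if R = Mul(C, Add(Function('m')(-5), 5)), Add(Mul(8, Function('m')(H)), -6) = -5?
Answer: 0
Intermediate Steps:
Function('m')(H) = Rational(1, 8) (Function('m')(H) = Add(Rational(3, 4), Mul(Rational(1, 8), -5)) = Add(Rational(3, 4), Rational(-5, 8)) = Rational(1, 8))
R = Rational(205, 8) (R = Mul(5, Add(Rational(1, 8), 5)) = Mul(5, Rational(41, 8)) = Rational(205, 8) ≈ 25.625)
Mul(Add(R, 187), Mul(Add(-104, 104), Add(246, -183))) = Mul(Add(Rational(205, 8), 187), Mul(Add(-104, 104), Add(246, -183))) = Mul(Rational(1701, 8), Mul(0, 63)) = Mul(Rational(1701, 8), 0) = 0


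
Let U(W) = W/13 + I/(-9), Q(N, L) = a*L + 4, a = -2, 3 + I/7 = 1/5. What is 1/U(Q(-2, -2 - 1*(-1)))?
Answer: 585/1544 ≈ 0.37889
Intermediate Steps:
I = -98/5 (I = -21 + 7/5 = -98/5 ≈ -19.600)
Q(N, L) = 4 - 2*L (Q(N, L) = -2*L + 4 = 4 - 2*L)
U(W) = 98/45 + W/13 (U(W) = W/13 - 98/5/(-9) = W*(1/13) - 98/5*(-⅑) = W/13 + 98/45 = 98/45 + W/13)
1/U(Q(-2, -2 - 1*(-1))) = 1/(98/45 + (4 - 2*(-2 - 1*(-1)))/13) = 1/(98/45 + (4 - 2*(-2 + 1))/13) = 1/(98/45 + (4 - 2*(-1))/13) = 1/(98/45 + (4 + 2)/13) = 1/(98/45 + (1/13)*6) = 1/(98/45 + 6/13) = 1/(1544/585) = 585/1544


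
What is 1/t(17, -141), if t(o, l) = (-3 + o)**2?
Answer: 1/196 ≈ 0.0051020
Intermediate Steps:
1/t(17, -141) = 1/((-3 + 17)**2) = 1/(14**2) = 1/196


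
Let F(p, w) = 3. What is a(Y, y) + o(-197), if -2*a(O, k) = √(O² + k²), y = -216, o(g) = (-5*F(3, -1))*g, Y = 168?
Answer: 2955 - 12*√130 ≈ 2818.2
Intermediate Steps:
o(g) = -15*g (o(g) = (-5*3)*g = -15*g)
a(O, k) = -√(O² + k²)/2
a(Y, y) + o(-197) = -√(168² + (-216)²)/2 - 15*(-197) = -√(28224 + 46656)/2 + 2955 = -12*√130 + 2955 = 2955 - 12*√130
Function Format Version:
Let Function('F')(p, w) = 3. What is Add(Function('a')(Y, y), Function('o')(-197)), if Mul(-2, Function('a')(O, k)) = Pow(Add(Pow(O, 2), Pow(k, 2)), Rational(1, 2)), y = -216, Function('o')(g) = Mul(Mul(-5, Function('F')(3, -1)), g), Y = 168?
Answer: Add(2955, Mul(-12, Pow(130, Rational(1, 2)))) ≈ 2818.2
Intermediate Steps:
Function('o')(g) = Mul(-15, g) (Function('o')(g) = Mul(Mul(-5, 3), g) = Mul(-15, g))
Function('a')(O, k) = Mul(Rational(-1, 2), Pow(Add(Pow(O, 2), Pow(k, 2)), Rational(1, 2)))
Add(Function('a')(Y, y), Function('o')(-197)) = Add(Mul(Rational(-1, 2), Pow(Add(Pow(168, 2), Pow(-216, 2)), Rational(1, 2))), Mul(-15, -197)) = Add(Mul(Rational(-1, 2), Pow(Add(28224, 46656), Rational(1, 2))), 2955) = Add(Mul(Rational(-1, 2), Pow(74880, Rational(1, 2))), 2955) = Add(Mul(Rational(-1, 2), Mul(24, Pow(130, Rational(1, 2)))), 2955) = Add(Mul(-12, Pow(130, Rational(1, 2))), 2955) = Add(2955, Mul(-12, Pow(130, Rational(1, 2))))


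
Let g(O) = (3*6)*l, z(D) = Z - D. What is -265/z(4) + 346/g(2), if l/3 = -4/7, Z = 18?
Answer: -22787/756 ≈ -30.142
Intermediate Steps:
l = -12/7 (l = 3*(-4/7) = -12/7 ≈ -1.7143)
z(D) = 18 - D
g(O) = -216/7 (g(O) = (3*6)*(-12/7) = 18*(-12/7) = -216/7)
-265/z(4) + 346/g(2) = -265/(18 - 1*4) + 346/(-216/7) = -265/(18 - 4) + 346*(-7/216) = -265/14 - 1211/108 = -22787/756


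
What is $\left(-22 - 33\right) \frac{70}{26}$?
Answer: $- \frac{1925}{13} \approx -148.08$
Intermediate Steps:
$\left(-22 - 33\right) \frac{70}{26} = \left(-22 - 33\right) 70 \cdot \frac{1}{26} = \left(-55\right) \frac{35}{13} = - \frac{1925}{13}$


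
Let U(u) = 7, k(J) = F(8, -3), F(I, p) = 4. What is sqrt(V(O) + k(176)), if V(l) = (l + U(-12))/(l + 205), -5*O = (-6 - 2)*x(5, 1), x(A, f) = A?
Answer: 17*sqrt(71)/71 ≈ 2.0175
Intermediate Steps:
k(J) = 4
O = 8 (O = -(-6 - 2)*5/5 = -(-8)*5/5 = -1/5*(-40) = 8)
V(l) = (7 + l)/(205 + l) (V(l) = (l + 7)/(l + 205) = (7 + l)/(205 + l))
sqrt(V(O) + k(176)) = sqrt((7 + 8)/(205 + 8) + 4) = sqrt(15/213 + 4) = sqrt((1/213)*15 + 4) = sqrt(5/71 + 4) = sqrt(289/71) = 17*sqrt(71)/71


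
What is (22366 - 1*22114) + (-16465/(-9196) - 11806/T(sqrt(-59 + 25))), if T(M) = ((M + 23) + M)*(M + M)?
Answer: 87399099/321860 + 135769*I*sqrt(34)/22610 ≈ 271.54 + 35.014*I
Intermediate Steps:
T(M) = 2*M*(23 + 2*M) (T(M) = ((23 + M) + M)*(2*M) = (23 + 2*M)*(2*M) = 2*M*(23 + 2*M))
(22366 - 1*22114) + (-16465/(-9196) - 11806/T(sqrt(-59 + 25))) = (22366 - 1*22114) + (-16465/(-9196) - 11806*1/(2*sqrt(-59 + 25)*(23 + 2*sqrt(-59 + 25)))) = (22366 - 22114) + (-16465*(-1/9196) - 11806*(-I*sqrt(34)/(68*(23 + 2*sqrt(-34))))) = 252 + (16465/9196 - 11806*(-I*sqrt(34)/(68*(23 + 2*(I*sqrt(34)))))) = 252 + (16465/9196 - 11806*(-I*sqrt(34)/(68*(23 + 2*I*sqrt(34))))) = 252 + (16465/9196 - (-5903)*I*sqrt(34)/(34*(23 + 2*I*sqrt(34)))) = 252 + (16465/9196 + 5903*I*sqrt(34)/(34*(23 + 2*I*sqrt(34)))) = 2333857/9196 + 5903*I*sqrt(34)/(34*(23 + 2*I*sqrt(34)))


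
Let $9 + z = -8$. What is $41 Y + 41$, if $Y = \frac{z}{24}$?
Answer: $\frac{287}{24} \approx 11.958$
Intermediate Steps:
$z = -17$ ($z = -9 - 8 = -17$)
$Y = - \frac{17}{24} \approx -0.70833$
$41 Y + 41 = 41 \left(- \frac{17}{24}\right) + 41 = - \frac{697}{24} + 41 = \frac{287}{24}$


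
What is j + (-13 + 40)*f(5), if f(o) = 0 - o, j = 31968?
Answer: 31833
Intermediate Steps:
f(o) = -o
j + (-13 + 40)*f(5) = 31968 + (-13 + 40)*(-1*5) = 31968 + 27*(-5) = 31968 - 135 = 31833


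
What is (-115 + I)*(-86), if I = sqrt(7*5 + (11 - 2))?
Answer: 9890 - 172*sqrt(11) ≈ 9319.5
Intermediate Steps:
I = 2*sqrt(11) (I = sqrt(35 + 9) = sqrt(44) = 2*sqrt(11) ≈ 6.6332)
(-115 + I)*(-86) = (-115 + 2*sqrt(11))*(-86) = 9890 - 172*sqrt(11)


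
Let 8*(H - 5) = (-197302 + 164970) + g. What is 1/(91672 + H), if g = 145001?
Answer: 8/846085 ≈ 9.4553e-6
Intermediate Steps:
H = 112709/8 (H = 5 + ((-197302 + 164970) + 145001)/8 = 5 + (-32332 + 145001)/8 = 5 + (1/8)*112669 = 5 + 112669/8 = 112709/8 ≈ 14089.)
1/(91672 + H) = 1/(91672 + 112709/8) = 1/(846085/8) = 8/846085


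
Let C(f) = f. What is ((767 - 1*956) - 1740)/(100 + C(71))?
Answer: -643/57 ≈ -11.281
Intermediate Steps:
((767 - 1*956) - 1740)/(100 + C(71)) = ((767 - 1*956) - 1740)/(100 + 71) = ((767 - 956) - 1740)/171 = (-189 - 1740)*(1/171) = -1929*1/171 = -643/57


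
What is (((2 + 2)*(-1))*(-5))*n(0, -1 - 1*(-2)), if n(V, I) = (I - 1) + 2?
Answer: 40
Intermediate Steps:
n(V, I) = 1 + I (n(V, I) = (-1 + I) + 2 = 1 + I)
(((2 + 2)*(-1))*(-5))*n(0, -1 - 1*(-2)) = (((2 + 2)*(-1))*(-5))*(1 + (-1 - 1*(-2))) = ((4*(-1))*(-5))*(1 + (-1 + 2)) = (-4*(-5))*(1 + 1) = 20*2 = 40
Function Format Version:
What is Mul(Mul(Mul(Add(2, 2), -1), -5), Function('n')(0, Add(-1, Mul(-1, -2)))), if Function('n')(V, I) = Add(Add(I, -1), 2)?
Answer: 40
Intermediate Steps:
Function('n')(V, I) = Add(1, I) (Function('n')(V, I) = Add(Add(-1, I), 2) = Add(1, I))
Mul(Mul(Mul(Add(2, 2), -1), -5), Function('n')(0, Add(-1, Mul(-1, -2)))) = Mul(Mul(Mul(Add(2, 2), -1), -5), Add(1, Add(-1, Mul(-1, -2)))) = Mul(Mul(Mul(4, -1), -5), Add(1, Add(-1, 2))) = Mul(Mul(-4, -5), Add(1, 1)) = Mul(20, 2) = 40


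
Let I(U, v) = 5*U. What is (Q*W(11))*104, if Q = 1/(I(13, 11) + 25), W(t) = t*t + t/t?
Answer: 6344/45 ≈ 140.98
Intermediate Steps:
W(t) = 1 + t**2 (W(t) = t**2 + 1 = 1 + t**2)
Q = 1/90 (Q = 1/(5*13 + 25) = 1/(65 + 25) = 1/90 ≈ 0.011111)
(Q*W(11))*104 = ((1 + 11**2)/90)*104 = ((1 + 121)/90)*104 = ((1/90)*122)*104 = (61/45)*104 = 6344/45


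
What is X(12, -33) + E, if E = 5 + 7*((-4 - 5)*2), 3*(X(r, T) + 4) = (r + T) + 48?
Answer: -116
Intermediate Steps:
X(r, T) = 12 + T/3 + r/3 (X(r, T) = -4 + ((r + T) + 48)/3 = -4 + ((T + r) + 48)/3 = -4 + (48 + T + r)/3 = -4 + (16 + T/3 + r/3) = 12 + T/3 + r/3)
E = -121 (E = 5 + 7*(-9*2) = 5 + 7*(-18) = 5 - 126 = -121)
X(12, -33) + E = (12 + (1/3)*(-33) + (1/3)*12) - 121 = (12 - 11 + 4) - 121 = 5 - 121 = -116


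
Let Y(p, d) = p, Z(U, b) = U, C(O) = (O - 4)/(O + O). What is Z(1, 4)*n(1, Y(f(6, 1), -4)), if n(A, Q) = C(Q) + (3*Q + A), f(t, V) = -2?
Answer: -7/2 ≈ -3.5000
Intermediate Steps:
C(O) = (-4 + O)/(2*O) (C(O) = (-4 + O)/((2*O)) = (-4 + O)*(1/(2*O)) = (-4 + O)/(2*O))
n(A, Q) = A + 3*Q + (-4 + Q)/(2*Q) (n(A, Q) = (-4 + Q)/(2*Q) + (3*Q + A) = (-4 + Q)/(2*Q) + (A + 3*Q) = A + 3*Q + (-4 + Q)/(2*Q))
Z(1, 4)*n(1, Y(f(6, 1), -4)) = 1*(½ + 1 - 2/(-2) + 3*(-2)) = 1*(½ + 1 - 2*(-½) - 6) = 1*(½ + 1 + 1 - 6) = 1*(-7/2) = -7/2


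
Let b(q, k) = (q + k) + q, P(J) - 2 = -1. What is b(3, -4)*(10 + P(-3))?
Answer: 22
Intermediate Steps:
P(J) = 1 (P(J) = 2 - 1 = 1)
b(q, k) = k + 2*q (b(q, k) = (k + q) + q = k + 2*q)
b(3, -4)*(10 + P(-3)) = (-4 + 2*3)*(10 + 1) = (-4 + 6)*11 = 2*11 = 22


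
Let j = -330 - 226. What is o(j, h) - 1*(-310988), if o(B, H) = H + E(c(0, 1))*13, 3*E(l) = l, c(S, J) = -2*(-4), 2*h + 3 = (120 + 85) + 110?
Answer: 933536/3 ≈ 3.1118e+5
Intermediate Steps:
h = 156 (h = -3/2 + ((120 + 85) + 110)/2 = -3/2 + (205 + 110)/2 = -3/2 + (½)*315 = -3/2 + 315/2 = 156)
c(S, J) = 8
E(l) = l/3
j = -556
o(B, H) = 104/3 + H (o(B, H) = H + ((⅓)*8)*13 = H + (8/3)*13 = H + 104/3 = 104/3 + H)
o(j, h) - 1*(-310988) = (104/3 + 156) - 1*(-310988) = 572/3 + 310988 = 933536/3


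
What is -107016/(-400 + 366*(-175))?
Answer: 53508/32225 ≈ 1.6604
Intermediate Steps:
-107016/(-400 + 366*(-175)) = -107016/(-400 - 64050) = -107016/(-64450) = -107016*(-1/64450) = 53508/32225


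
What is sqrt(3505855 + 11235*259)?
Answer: 2*sqrt(1603930) ≈ 2532.9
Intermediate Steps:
sqrt(3505855 + 11235*259) = sqrt(3505855 + 2909865) = sqrt(6415720) = 2*sqrt(1603930)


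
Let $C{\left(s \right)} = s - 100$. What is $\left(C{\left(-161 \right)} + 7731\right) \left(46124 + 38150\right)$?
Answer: $629526780$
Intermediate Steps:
$C{\left(s \right)} = -100 + s$ ($C{\left(s \right)} = s - 100 = -100 + s$)
$\left(C{\left(-161 \right)} + 7731\right) \left(46124 + 38150\right) = \left(\left(-100 - 161\right) + 7731\right) \left(46124 + 38150\right) = \left(-261 + 7731\right) 84274 = 7470 \cdot 84274 = 629526780$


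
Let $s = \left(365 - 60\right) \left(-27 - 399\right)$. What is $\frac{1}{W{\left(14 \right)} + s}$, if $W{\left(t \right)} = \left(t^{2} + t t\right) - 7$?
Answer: $- \frac{1}{129545} \approx -7.7193 \cdot 10^{-6}$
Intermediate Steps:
$s = -129930$ ($s = 305 \left(-426\right) = -129930$)
$W{\left(t \right)} = -7 + 2 t^{2}$ ($W{\left(t \right)} = \left(t^{2} + t^{2}\right) - 7 = 2 t^{2} - 7 = -7 + 2 t^{2}$)
$\frac{1}{W{\left(14 \right)} + s} = \frac{1}{\left(-7 + 2 \cdot 14^{2}\right) - 129930} = \frac{1}{\left(-7 + 2 \cdot 196\right) - 129930} = \frac{1}{\left(-7 + 392\right) - 129930} = \frac{1}{385 - 129930} = \frac{1}{-129545} = - \frac{1}{129545}$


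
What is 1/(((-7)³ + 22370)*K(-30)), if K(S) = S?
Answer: -1/660810 ≈ -1.5133e-6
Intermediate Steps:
1/(((-7)³ + 22370)*K(-30)) = 1/(((-7)³ + 22370)*(-30)) = -1/30/(-343 + 22370) = -1/30/22027 = (1/22027)*(-1/30) = -1/660810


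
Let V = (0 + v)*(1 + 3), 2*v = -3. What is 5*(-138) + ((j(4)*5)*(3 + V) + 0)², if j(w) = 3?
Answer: 1335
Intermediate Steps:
v = -3/2 (v = (½)*(-3) = -3/2 ≈ -1.5000)
V = -6 (V = (0 - 3/2)*(1 + 3) = -3/2*4 = -6)
5*(-138) + ((j(4)*5)*(3 + V) + 0)² = 5*(-138) + ((3*5)*(3 - 6) + 0)² = -690 + (15*(-3) + 0)² = -690 + (-45 + 0)² = -690 + (-45)² = -690 + 2025 = 1335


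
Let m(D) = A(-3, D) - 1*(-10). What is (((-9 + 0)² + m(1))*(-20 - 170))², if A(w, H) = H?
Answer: 305550400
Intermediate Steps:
m(D) = 10 + D (m(D) = D - 1*(-10) = D + 10 = 10 + D)
(((-9 + 0)² + m(1))*(-20 - 170))² = (((-9 + 0)² + (10 + 1))*(-20 - 170))² = (((-9)² + 11)*(-190))² = ((81 + 11)*(-190))² = (92*(-190))² = (-17480)² = 305550400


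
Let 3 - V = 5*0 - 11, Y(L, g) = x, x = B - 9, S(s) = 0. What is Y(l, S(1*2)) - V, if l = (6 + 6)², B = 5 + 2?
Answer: -16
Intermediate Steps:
B = 7
l = 144 (l = 12² = 144)
x = -2 (x = 7 - 9 = -2)
Y(L, g) = -2
V = 14 (V = 3 - (5*0 - 11) = 3 - (0 - 11) = 3 - 1*(-11) = 3 + 11 = 14)
Y(l, S(1*2)) - V = -2 - 1*14 = -2 - 14 = -16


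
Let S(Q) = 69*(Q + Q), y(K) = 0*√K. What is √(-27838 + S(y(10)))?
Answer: I*√27838 ≈ 166.85*I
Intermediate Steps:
y(K) = 0
S(Q) = 138*Q (S(Q) = 69*(2*Q) = 138*Q)
√(-27838 + S(y(10))) = √(-27838 + 138*0) = √(-27838 + 0) = √(-27838) = I*√27838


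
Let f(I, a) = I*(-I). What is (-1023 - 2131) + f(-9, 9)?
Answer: -3235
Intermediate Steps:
f(I, a) = -I²
(-1023 - 2131) + f(-9, 9) = (-1023 - 2131) - 1*(-9)² = -3154 - 1*81 = -3154 - 81 = -3235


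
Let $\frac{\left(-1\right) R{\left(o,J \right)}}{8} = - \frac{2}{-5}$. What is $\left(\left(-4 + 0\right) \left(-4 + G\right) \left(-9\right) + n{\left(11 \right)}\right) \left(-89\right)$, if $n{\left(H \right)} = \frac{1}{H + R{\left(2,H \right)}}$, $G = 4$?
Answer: $- \frac{445}{39} \approx -11.41$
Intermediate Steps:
$R{\left(o,J \right)} = - \frac{16}{5}$ ($R{\left(o,J \right)} = - 8 \left(- \frac{2}{-5}\right) = - 8 \left(\left(-2\right) \left(- \frac{1}{5}\right)\right) = \left(-8\right) \frac{2}{5} = - \frac{16}{5}$)
$n{\left(H \right)} = \frac{1}{- \frac{16}{5} + H}$ ($n{\left(H \right)} = \frac{1}{H - \frac{16}{5}} = \frac{1}{- \frac{16}{5} + H}$)
$\left(\left(-4 + 0\right) \left(-4 + G\right) \left(-9\right) + n{\left(11 \right)}\right) \left(-89\right) = \left(\left(-4 + 0\right) \left(-4 + 4\right) \left(-9\right) + \frac{5}{-16 + 5 \cdot 11}\right) \left(-89\right) = \left(\left(-4\right) 0 \left(-9\right) + \frac{5}{-16 + 55}\right) \left(-89\right) = \left(0 \left(-9\right) + \frac{5}{39}\right) \left(-89\right) = \left(0 + 5 \cdot \frac{1}{39}\right) \left(-89\right) = \left(0 + \frac{5}{39}\right) \left(-89\right) = \frac{5}{39} \left(-89\right) = - \frac{445}{39}$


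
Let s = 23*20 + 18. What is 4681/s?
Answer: 4681/478 ≈ 9.7929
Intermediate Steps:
s = 478 (s = 460 + 18 = 478)
4681/s = 4681/478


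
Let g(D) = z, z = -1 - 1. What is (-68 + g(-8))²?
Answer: 4900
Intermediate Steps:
z = -2
g(D) = -2
(-68 + g(-8))² = (-68 - 2)² = (-70)² = 4900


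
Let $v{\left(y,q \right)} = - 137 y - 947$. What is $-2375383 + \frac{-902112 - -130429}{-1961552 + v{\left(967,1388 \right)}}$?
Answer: $- \frac{4976374354891}{2094978} \approx -2.3754 \cdot 10^{6}$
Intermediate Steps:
$v{\left(y,q \right)} = -947 - 137 y$
$-2375383 + \frac{-902112 - -130429}{-1961552 + v{\left(967,1388 \right)}} = -2375383 + \frac{-902112 - -130429}{-1961552 - 133426} = -2375383 + \frac{-902112 + \left(-467 + 130896\right)}{-1961552 - 133426} = -2375383 + \frac{-902112 + 130429}{-1961552 - 133426} = -2375383 - \frac{771683}{-2094978} = -2375383 - - \frac{771683}{2094978} = -2375383 + \frac{771683}{2094978} = - \frac{4976374354891}{2094978}$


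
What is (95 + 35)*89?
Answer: 11570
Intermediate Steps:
(95 + 35)*89 = 130*89 = 11570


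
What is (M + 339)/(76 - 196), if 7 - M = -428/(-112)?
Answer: -9581/3360 ≈ -2.8515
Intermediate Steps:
M = 89/28 (M = 7 - (-428)/(-112) = 7 - (-428)*(-1)/112 = 7 - 1*107/28 = 7 - 107/28 = 89/28 ≈ 3.1786)
(M + 339)/(76 - 196) = (89/28 + 339)/(76 - 196) = (9581/28)/(-120) = (9581/28)*(-1/120) = -9581/3360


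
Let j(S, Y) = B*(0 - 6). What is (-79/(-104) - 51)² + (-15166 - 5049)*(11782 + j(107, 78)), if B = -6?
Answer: -2583924509295/10816 ≈ -2.3890e+8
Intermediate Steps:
j(S, Y) = 36 (j(S, Y) = -6*(0 - 6) = -6*(-6) = 36)
(-79/(-104) - 51)² + (-15166 - 5049)*(11782 + j(107, 78)) = (-79/(-104) - 51)² + (-15166 - 5049)*(11782 + 36) = (-79*(-1/104) - 51)² - 20215*11818 = (79/104 - 51)² - 238900870 = (-5225/104)² - 238900870 = 27300625/10816 - 238900870 = -2583924509295/10816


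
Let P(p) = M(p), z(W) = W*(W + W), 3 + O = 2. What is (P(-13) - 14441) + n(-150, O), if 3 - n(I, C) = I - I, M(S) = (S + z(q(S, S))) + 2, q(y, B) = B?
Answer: -14111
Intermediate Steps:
O = -1 (O = -3 + 2 = -1)
z(W) = 2*W² (z(W) = W*(2*W) = 2*W²)
M(S) = 2 + S + 2*S² (M(S) = (S + 2*S²) + 2 = 2 + S + 2*S²)
P(p) = 2 + p + 2*p²
n(I, C) = 3 (n(I, C) = 3 - (I - I) = 3 - 1*0 = 3 + 0 = 3)
(P(-13) - 14441) + n(-150, O) = ((2 - 13 + 2*(-13)²) - 14441) + 3 = ((2 - 13 + 2*169) - 14441) + 3 = ((2 - 13 + 338) - 14441) + 3 = (327 - 14441) + 3 = -14114 + 3 = -14111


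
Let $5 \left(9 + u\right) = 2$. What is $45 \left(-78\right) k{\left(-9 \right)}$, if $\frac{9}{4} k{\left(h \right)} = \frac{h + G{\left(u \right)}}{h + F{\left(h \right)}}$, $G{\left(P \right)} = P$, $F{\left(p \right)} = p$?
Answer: $- \frac{4576}{3} \approx -1525.3$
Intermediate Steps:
$u = - \frac{43}{5}$ ($u = -9 + \frac{1}{5} \cdot 2 = -9 + \frac{2}{5} = - \frac{43}{5} \approx -8.6$)
$k{\left(h \right)} = \frac{2 \left(- \frac{43}{5} + h\right)}{9 h}$ ($k{\left(h \right)} = \frac{4 \frac{h - \frac{43}{5}}{h + h}}{9} = \frac{4 \frac{- \frac{43}{5} + h}{2 h}}{9} = \frac{2 \left(- \frac{43}{5} + h\right)}{9 h}$)
$45 \left(-78\right) k{\left(-9 \right)} = 45 \left(-78\right) \frac{2 \left(-43 + 5 \left(-9\right)\right)}{45 \left(-9\right)} = - 3510 \cdot \frac{2}{45} \left(- \frac{1}{9}\right) \left(-43 - 45\right) = - 3510 \cdot \frac{2}{45} \left(- \frac{1}{9}\right) \left(-88\right) = \left(-3510\right) \frac{176}{405} = - \frac{4576}{3}$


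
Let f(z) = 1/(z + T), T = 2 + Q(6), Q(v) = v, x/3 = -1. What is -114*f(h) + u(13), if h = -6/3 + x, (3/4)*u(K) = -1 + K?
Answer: -22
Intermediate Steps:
u(K) = -4/3 + 4*K/3 (u(K) = 4*(-1 + K)/3 = -4/3 + 4*K/3)
x = -3 (x = 3*(-1) = -3)
h = -5 (h = -6/3 - 3 = -6*⅓ - 3 = -2 - 3 = -5)
T = 8 (T = 2 + 6 = 8)
f(z) = 1/(8 + z) (f(z) = 1/(z + 8) = 1/(8 + z))
-114*f(h) + u(13) = -114/(8 - 5) + (-4/3 + (4/3)*13) = -114/3 + (-4/3 + 52/3) = -114*⅓ + 16 = -38 + 16 = -22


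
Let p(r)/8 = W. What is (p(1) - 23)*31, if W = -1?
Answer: -961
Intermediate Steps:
p(r) = -8 (p(r) = 8*(-1) = -8)
(p(1) - 23)*31 = (-8 - 23)*31 = -31*31 = -961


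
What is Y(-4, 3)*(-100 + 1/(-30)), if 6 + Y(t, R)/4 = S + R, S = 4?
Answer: -6002/15 ≈ -400.13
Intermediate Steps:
Y(t, R) = -8 + 4*R (Y(t, R) = -24 + 4*(4 + R) = -24 + (16 + 4*R) = -8 + 4*R)
Y(-4, 3)*(-100 + 1/(-30)) = (-8 + 4*3)*(-100 + 1/(-30)) = (-8 + 12)*(-100 - 1/30) = 4*(-3001/30) = -6002/15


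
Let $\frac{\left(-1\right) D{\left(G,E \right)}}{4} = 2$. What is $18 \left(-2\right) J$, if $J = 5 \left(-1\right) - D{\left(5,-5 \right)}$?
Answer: $-108$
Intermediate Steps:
$D{\left(G,E \right)} = -8$ ($D{\left(G,E \right)} = \left(-4\right) 2 = -8$)
$J = 3$ ($J = 5 \left(-1\right) - -8 = -5 + 8 = 3$)
$18 \left(-2\right) J = 18 \left(-2\right) 3 = \left(-36\right) 3 = -108$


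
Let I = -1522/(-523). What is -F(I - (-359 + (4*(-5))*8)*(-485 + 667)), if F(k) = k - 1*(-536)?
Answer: -49683384/523 ≈ -94997.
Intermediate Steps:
I = 1522/523 (I = -1522*(-1)/523 = -1*(-1522/523) = 1522/523 ≈ 2.9101)
F(k) = 536 + k (F(k) = k + 536 = 536 + k)
-F(I - (-359 + (4*(-5))*8)*(-485 + 667)) = -(536 + (1522/523 - (-359 + (4*(-5))*8)*(-485 + 667))) = -(536 + (1522/523 - (-359 - 20*8)*182)) = -(536 + (1522/523 - (-359 - 160)*182)) = -(536 + (1522/523 - (-519)*182)) = -(536 + (1522/523 - 1*(-94458))) = -(536 + (1522/523 + 94458)) = -(536 + 49403056/523) = -1*49683384/523 = -49683384/523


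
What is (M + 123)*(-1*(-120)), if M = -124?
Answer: -120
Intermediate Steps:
(M + 123)*(-1*(-120)) = (-124 + 123)*(-1*(-120)) = -1*120 = -120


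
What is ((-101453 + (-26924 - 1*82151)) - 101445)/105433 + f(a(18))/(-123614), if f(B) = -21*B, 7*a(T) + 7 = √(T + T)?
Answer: -38564546721/13032994862 ≈ -2.9590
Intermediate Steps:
a(T) = -1 + √2*√T/7 (a(T) = -1 + √(T + T)/7 = -1 + √(2*T)/7 = -1 + (√2*√T)/7 = -1 + √2*√T/7)
((-101453 + (-26924 - 1*82151)) - 101445)/105433 + f(a(18))/(-123614) = ((-101453 + (-26924 - 1*82151)) - 101445)/105433 - 21*(-1 + √2*√18/7)/(-123614) = ((-101453 + (-26924 - 82151)) - 101445)*(1/105433) - 21*(-1 + √2*(3*√2)/7)*(-1/123614) = ((-101453 - 109075) - 101445)*(1/105433) - 21*(-1 + 6/7)*(-1/123614) = (-210528 - 101445)*(1/105433) - 21*(-⅐)*(-1/123614) = -311973*1/105433 + 3*(-1/123614) = -311973/105433 - 3/123614 = -38564546721/13032994862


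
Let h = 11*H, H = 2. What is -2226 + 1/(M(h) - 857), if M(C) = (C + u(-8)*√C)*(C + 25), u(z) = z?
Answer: -6853727295/3078943 - 376*√22/3078943 ≈ -2226.0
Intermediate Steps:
h = 22 (h = 11*2 = 22)
M(C) = (25 + C)*(C - 8*√C) (M(C) = (C - 8*√C)*(C + 25) = (C - 8*√C)*(25 + C) = (25 + C)*(C - 8*√C))
-2226 + 1/(M(h) - 857) = -2226 + 1/((22² - 200*√22 - 176*√22 + 25*22) - 857) = -2226 + 1/((484 - 200*√22 - 176*√22 + 550) - 857) = -2226 + 1/((1034 - 376*√22) - 857) = -2226 + 1/(177 - 376*√22)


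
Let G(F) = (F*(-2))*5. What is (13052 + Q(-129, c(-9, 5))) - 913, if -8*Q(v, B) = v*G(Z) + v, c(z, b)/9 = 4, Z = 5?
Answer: 90791/8 ≈ 11349.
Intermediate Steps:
c(z, b) = 36 (c(z, b) = 9*4 = 36)
G(F) = -10*F (G(F) = -2*F*5 = -10*F)
Q(v, B) = 49*v/8 (Q(v, B) = -(v*(-10*5) + v)/8 = -(v*(-50) + v)/8 = -(-50*v + v)/8 = -(-49)*v/8 = 49*v/8)
(13052 + Q(-129, c(-9, 5))) - 913 = (13052 + (49/8)*(-129)) - 913 = (13052 - 6321/8) - 913 = 98095/8 - 913 = 90791/8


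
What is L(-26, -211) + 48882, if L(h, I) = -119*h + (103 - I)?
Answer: 52290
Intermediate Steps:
L(h, I) = 103 - I - 119*h
L(-26, -211) + 48882 = (103 - 1*(-211) - 119*(-26)) + 48882 = (103 + 211 + 3094) + 48882 = 3408 + 48882 = 52290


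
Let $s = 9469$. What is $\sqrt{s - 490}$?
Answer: $\sqrt{8979} \approx 94.758$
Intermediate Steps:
$\sqrt{s - 490} = \sqrt{9469 - 490} = \sqrt{8979}$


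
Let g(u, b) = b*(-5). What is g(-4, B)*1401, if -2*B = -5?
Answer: -35025/2 ≈ -17513.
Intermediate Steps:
B = 5/2 (B = -½*(-5) = 5/2 ≈ 2.5000)
g(u, b) = -5*b
g(-4, B)*1401 = -5*5/2*1401 = -25/2*1401 = -35025/2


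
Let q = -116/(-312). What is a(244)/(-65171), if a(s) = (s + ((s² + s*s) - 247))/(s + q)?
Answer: -9287382/1242224431 ≈ -0.0074764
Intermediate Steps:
q = 29/78 (q = -116*(-1/312) = 29/78 ≈ 0.37179)
a(s) = (-247 + s + 2*s²)/(29/78 + s) (a(s) = (s + ((s² + s*s) - 247))/(s + 29/78) = (s + ((s² + s²) - 247))/(29/78 + s) = (s + (2*s² - 247))/(29/78 + s) = (s + (-247 + 2*s²))/(29/78 + s) = (-247 + s + 2*s²)/(29/78 + s))
a(244)/(-65171) = (78*(-247 + 244 + 2*244²)/(29 + 78*244))/(-65171) = (78*(-247 + 244 + 2*59536)/(29 + 19032))*(-1/65171) = (78*(-247 + 244 + 119072)/19061)*(-1/65171) = (78*(1/19061)*119069)*(-1/65171) = (9287382/19061)*(-1/65171) = -9287382/1242224431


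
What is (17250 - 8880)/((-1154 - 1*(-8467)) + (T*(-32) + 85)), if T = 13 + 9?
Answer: 4185/3347 ≈ 1.2504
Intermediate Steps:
T = 22
(17250 - 8880)/((-1154 - 1*(-8467)) + (T*(-32) + 85)) = (17250 - 8880)/((-1154 - 1*(-8467)) + (22*(-32) + 85)) = 8370/((-1154 + 8467) + (-704 + 85)) = 8370/(7313 - 619) = 8370/6694 = 8370*(1/6694) = 4185/3347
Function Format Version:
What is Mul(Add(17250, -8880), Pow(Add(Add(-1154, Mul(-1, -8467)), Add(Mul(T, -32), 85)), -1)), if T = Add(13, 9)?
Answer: Rational(4185, 3347) ≈ 1.2504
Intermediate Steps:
T = 22
Mul(Add(17250, -8880), Pow(Add(Add(-1154, Mul(-1, -8467)), Add(Mul(T, -32), 85)), -1)) = Mul(Add(17250, -8880), Pow(Add(Add(-1154, Mul(-1, -8467)), Add(Mul(22, -32), 85)), -1)) = Mul(8370, Pow(Add(Add(-1154, 8467), Add(-704, 85)), -1)) = Mul(8370, Pow(Add(7313, -619), -1)) = Mul(8370, Pow(6694, -1)) = Mul(8370, Rational(1, 6694)) = Rational(4185, 3347)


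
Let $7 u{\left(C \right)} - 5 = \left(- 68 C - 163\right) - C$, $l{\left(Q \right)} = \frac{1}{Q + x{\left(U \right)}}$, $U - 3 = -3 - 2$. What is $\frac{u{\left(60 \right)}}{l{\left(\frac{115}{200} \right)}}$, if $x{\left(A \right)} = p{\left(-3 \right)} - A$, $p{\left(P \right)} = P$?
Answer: $\frac{5219}{20} \approx 260.95$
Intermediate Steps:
$U = -2$ ($U = 3 - 5 = -2$)
$x{\left(A \right)} = -3 - A$
$l{\left(Q \right)} = \frac{1}{-1 + Q}$ ($l{\left(Q \right)} = \frac{1}{Q - 1} = \frac{1}{-1 + Q}$)
$u{\left(C \right)} = - \frac{158}{7} - \frac{69 C}{7}$ ($u{\left(C \right)} = \frac{5}{7} + \frac{\left(- 68 C - 163\right) - C}{7} = \frac{5}{7} + \frac{\left(-163 - 68 C\right) - C}{7} = \frac{5}{7} + \frac{-163 - 69 C}{7} = \frac{5}{7} - \left(\frac{163}{7} + \frac{69 C}{7}\right) = - \frac{158}{7} - \frac{69 C}{7}$)
$\frac{u{\left(60 \right)}}{l{\left(\frac{115}{200} \right)}} = \frac{- \frac{158}{7} - \frac{4140}{7}}{\frac{1}{-1 + \frac{115}{200}}} = \frac{- \frac{158}{7} - \frac{4140}{7}}{\frac{1}{-1 + 115 \cdot \frac{1}{200}}} = - \frac{614}{\frac{1}{-1 + \frac{23}{40}}} = - \frac{614}{\frac{1}{- \frac{17}{40}}} = - \frac{614}{- \frac{40}{17}} = \left(-614\right) \left(- \frac{17}{40}\right) = \frac{5219}{20}$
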